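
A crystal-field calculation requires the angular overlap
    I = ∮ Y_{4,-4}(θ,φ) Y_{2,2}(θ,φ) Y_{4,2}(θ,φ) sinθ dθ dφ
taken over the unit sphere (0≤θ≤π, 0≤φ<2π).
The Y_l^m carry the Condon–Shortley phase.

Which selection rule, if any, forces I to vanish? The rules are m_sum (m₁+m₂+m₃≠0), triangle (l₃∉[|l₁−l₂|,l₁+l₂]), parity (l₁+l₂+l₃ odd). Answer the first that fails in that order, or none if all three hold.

Σmᵢ = 0  ✓
l₃∈[|l₁−l₂|,l₁+l₂]=[2,6], have l₃=4  ✓
Σlᵢ = 10 ⇒ even  ✓

none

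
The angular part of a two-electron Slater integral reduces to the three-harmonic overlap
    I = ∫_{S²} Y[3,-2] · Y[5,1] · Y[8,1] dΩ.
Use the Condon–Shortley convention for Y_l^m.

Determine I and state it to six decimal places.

Rules hold: Σm=0, L=16 even, 2≤8≤8.
N = 7·11·17 = 1309
Δ = 0!·6!·10!/17! = 1/136136
Racah Σ t=0..0: t=0:+1/518400 = 1/518400
⇒ 3j(3 5 8; 0 0 0)² = 56/2431, sgn +1
Racah Σ t=0..0: t=0:+1/2073600 = 1/2073600
⇒ 3j(3 5 8; -2 1 1)² = 63/9724, sgn -1
4πI² = N·(3j₀)²·(3jₘ)² = 6174/31603
I = -1·√(0.195361/4π) = -0.12468500

-0.124685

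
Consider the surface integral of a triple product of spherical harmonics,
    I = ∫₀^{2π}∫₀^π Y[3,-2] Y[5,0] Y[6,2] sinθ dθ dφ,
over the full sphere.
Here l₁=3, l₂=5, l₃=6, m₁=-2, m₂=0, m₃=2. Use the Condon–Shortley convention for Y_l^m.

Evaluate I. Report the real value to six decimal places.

-0.077843

Rules hold: Σm=0, L=14 even, 2≤6≤8.
N = 7·11·13 = 1001
Δ = 2!·4!·8!/15! = 1/675675
Racah Σ t=0..2: t=0:+1/8640 t=1:−1/2304 t=2:+1/8640 = -7/34560
⇒ 3j(3 5 6; 0 0 0)² = 7/429, sgn -1
Racah Σ t=1..2: t=1:−1/13824 t=2:+1/8640 = 1/23040
⇒ 3j(3 5 6; -2 0 2)² = 2/429, sgn +1
4πI² = N·(3j₀)²·(3jₘ)² = 98/1287
I = -1·√(0.0761461/4π) = -0.07784287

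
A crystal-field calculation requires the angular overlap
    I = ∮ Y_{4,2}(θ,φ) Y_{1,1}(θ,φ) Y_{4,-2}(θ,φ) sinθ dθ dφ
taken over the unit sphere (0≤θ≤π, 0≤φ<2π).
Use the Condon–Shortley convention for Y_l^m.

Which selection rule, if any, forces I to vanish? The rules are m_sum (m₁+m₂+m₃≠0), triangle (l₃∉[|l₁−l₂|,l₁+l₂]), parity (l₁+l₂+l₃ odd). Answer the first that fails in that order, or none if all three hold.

azimuthal sum: 2 + 1 − 2 = 1  ✗
3 ≤ 4 ≤ 5 (triangle on l)
L = 4 + 1 + 4 = 9 (odd)

m_sum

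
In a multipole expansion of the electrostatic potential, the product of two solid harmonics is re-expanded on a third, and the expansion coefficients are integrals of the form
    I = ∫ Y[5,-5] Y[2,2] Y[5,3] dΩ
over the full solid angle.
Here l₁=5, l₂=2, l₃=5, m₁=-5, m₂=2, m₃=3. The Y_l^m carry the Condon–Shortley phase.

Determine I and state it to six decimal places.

m-sum 0 ✓  L=12 even ✓  3≤5≤7 ✓
Π(2lᵢ+1) = 11×5×11 = 605
triangle coeff Δ(5,2,5) = 1/38610
Σ_t [0,2]: t=0:+1/2880 t=1:−1/576 t=2:+1/2880 = -1/960
(3j)²=10/429 [(5 2 5; 0 0 0)], sign=+1
Σ_t [2,2]: t=2:+1/161280 = 1/161280
(3j)²=1/143 [(5 2 5; -5 2 3)], sign=+1
⇒ 4πI² = 50/507
I = (+1)√(50/507/(4π)) = 0.08858824

0.088588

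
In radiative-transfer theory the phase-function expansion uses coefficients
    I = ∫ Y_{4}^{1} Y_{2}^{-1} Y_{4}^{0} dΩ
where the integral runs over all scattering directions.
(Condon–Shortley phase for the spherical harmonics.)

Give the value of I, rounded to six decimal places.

Rules hold: Σm=0, L=10 even, 2≤4≤6.
N = 9·5·9 = 405
Δ = 2!·6!·2!/11! = 1/13860
Racah Σ t=0..2: t=0:+1/192 t=1:−1/36 t=2:+1/192 = -5/288
⇒ 3j(4 2 4; 0 0 0)² = 20/693, sgn -1
Racah Σ t=0..1: t=0:+1/72 t=1:−1/96 = 1/288
⇒ 3j(4 2 4; 1 -1 0)² = 1/462, sgn +1
4πI² = N·(3j₀)²·(3jₘ)² = 150/5929
I = -1·√(0.0252994/4π) = -0.04486937

-0.044869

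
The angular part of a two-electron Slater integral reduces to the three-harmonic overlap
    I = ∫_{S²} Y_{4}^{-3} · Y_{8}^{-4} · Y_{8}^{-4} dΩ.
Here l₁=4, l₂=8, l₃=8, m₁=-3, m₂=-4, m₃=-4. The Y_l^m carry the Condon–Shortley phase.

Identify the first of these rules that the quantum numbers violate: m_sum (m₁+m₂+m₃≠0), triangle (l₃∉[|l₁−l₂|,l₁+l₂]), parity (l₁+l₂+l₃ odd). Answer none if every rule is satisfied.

Σmᵢ = -11  ✗
l₃∈[|l₁−l₂|,l₁+l₂]=[4,12], have l₃=8
Σlᵢ = 20 ⇒ even

m_sum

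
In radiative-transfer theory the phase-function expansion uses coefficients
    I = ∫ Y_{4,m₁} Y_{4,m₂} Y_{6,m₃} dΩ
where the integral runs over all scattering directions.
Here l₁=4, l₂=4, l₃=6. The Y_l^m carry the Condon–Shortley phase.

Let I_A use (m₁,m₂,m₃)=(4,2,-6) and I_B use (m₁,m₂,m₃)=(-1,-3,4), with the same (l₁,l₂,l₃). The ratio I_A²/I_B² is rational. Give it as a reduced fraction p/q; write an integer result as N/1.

88/3

Same 4,4,6: normalisation and zero-m 3j drop out of the ratio.
A: Δ: 2! 6! 6! / 15! → 1/1261260; sum: t=0:+1/1036800 = 1/1036800; 3j²(4 4 6; 4 2 -6) = Δ·Π!·Σ² = 4/195  (sign +1)
B: Δ: 2! 6! 6! / 15! → 1/1261260; sum: t=0:+1/28800 t=1:−1/34560 = 1/172800; 3j²(4 4 6; -1 -3 4) = Δ·Π!·Σ² = 1/1430  (sign +1)
I_A²/I_B² = (4/195)/(1/1430) = 88/3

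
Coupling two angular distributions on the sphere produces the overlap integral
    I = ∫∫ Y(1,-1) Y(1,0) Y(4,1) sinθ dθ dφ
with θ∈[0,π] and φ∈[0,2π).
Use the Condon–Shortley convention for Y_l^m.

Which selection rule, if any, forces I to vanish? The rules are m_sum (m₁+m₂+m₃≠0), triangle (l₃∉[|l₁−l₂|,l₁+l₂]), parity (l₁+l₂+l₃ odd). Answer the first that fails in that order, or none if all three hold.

triangle

Σmᵢ = 0  ✓
l₃∈[|l₁−l₂|,l₁+l₂]=[0,2], have l₃=4  ✗
Σlᵢ = 6 ⇒ even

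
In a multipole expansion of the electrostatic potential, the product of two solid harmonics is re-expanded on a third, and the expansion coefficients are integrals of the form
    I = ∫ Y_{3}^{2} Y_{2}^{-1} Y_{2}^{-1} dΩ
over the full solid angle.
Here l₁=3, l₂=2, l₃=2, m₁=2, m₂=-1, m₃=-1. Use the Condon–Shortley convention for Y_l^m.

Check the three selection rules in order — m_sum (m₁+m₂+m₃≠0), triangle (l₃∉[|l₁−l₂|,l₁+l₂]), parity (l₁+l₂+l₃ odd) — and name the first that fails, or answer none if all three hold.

azimuthal sum: 2 − 1 − 1 = 0  ✓
1 ≤ 2 ≤ 5 (triangle on l)  ✓
L = 3 + 2 + 2 = 7 (odd)  ✗

parity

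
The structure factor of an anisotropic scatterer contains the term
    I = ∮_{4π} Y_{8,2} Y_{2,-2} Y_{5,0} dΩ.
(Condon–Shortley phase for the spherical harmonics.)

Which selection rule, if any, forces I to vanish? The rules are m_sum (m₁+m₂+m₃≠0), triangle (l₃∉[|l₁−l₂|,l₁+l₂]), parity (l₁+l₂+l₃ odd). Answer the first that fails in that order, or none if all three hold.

triangle

azimuthal sum: 2 − 2 + 0 = 0  ✓
6 ≤ 5 ≤ 10 (triangle on l)  ✗
L = 8 + 2 + 5 = 15 (odd)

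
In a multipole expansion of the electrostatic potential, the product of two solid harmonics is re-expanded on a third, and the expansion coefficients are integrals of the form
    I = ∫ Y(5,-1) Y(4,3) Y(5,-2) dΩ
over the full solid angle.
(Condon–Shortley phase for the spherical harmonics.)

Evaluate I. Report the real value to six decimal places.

m-sum 0 ✓  L=14 even ✓  1≤5≤9 ✓
Π(2lᵢ+1) = 11×9×11 = 1089
triangle coeff Δ(5,4,5) = 1/3153150
Σ_t [0,4]: t=0:+1/69120 t=1:−1/1728 t=2:+1/576 t=3:−1/1728 t=4:+1/69120 = 7/11520
(3j)²=2/143 [(5 4 5; 0 0 0)], sign=-1
Σ_t [3,4]: t=3:−1/5184 t=4:+1/6912 = -1/20736
(3j)²=5/2574 [(5 4 5; -1 3 -2)], sign=+1
⇒ 4πI² = 5/169
I = (-1)√(5/169/(4π)) = -0.04852178

-0.048522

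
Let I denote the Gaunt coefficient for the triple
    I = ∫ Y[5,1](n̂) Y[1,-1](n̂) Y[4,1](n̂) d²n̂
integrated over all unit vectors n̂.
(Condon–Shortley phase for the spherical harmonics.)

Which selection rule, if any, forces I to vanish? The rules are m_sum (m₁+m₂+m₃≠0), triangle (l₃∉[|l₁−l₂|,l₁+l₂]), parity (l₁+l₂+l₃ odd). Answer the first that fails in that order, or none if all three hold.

m_sum

m₁+m₂+m₃ = 1 − 1 + 1 = 1  ✗
triangle: |5−1|=4 ≤ l₃=4 ≤ 5+1=6
parity: l₁+l₂+l₃ = 10 is even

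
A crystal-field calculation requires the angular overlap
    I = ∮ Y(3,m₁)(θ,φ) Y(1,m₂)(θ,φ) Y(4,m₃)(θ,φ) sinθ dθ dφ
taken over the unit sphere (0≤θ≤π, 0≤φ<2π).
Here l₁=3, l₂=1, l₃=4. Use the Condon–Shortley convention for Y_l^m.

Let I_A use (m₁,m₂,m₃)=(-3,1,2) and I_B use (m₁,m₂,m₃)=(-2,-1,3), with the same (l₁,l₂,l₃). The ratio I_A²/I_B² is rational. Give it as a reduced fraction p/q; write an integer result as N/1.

1/21

Same 3,1,4: normalisation and zero-m 3j drop out of the ratio.
A: Δ: 0! 6! 2! / 9! → 1/252; sum: t=0:+1/1440 = 1/1440; 3j²(3 1 4; -3 1 2) = Δ·Π!·Σ² = 1/252  (sign +1)
B: Δ: 0! 6! 2! / 9! → 1/252; sum: t=0:+1/240 = 1/240; 3j²(3 1 4; -2 -1 3) = Δ·Π!·Σ² = 1/12  (sign -1)
I_A²/I_B² = (1/252)/(1/12) = 1/21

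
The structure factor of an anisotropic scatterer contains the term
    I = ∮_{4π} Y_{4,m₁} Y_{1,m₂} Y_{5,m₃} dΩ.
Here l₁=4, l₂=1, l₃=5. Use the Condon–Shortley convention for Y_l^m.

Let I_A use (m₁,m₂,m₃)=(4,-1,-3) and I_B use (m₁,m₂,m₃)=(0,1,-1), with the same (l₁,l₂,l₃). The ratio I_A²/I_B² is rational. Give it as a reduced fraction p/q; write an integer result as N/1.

Same 4,1,5: normalisation and zero-m 3j drop out of the ratio.
A: Δ: 0! 8! 2! / 11! → 1/495; sum: t=0:+1/80640 = 1/80640; 3j²(4 1 5; 4 -1 -3) = Δ·Π!·Σ² = 1/495  (sign +1)
B: Δ: 0! 8! 2! / 11! → 1/495; sum: t=0:+1/1152 = 1/1152; 3j²(4 1 5; 0 1 -1) = Δ·Π!·Σ² = 1/33  (sign +1)
I_A²/I_B² = (1/495)/(1/33) = 1/15

1/15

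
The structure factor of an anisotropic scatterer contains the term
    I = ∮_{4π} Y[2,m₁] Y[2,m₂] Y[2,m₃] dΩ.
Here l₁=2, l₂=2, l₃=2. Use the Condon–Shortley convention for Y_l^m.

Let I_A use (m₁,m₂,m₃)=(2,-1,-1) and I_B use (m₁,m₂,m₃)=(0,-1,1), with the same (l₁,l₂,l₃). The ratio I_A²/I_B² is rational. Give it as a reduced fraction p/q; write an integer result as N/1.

6/1

Same 2,2,2: normalisation and zero-m 3j drop out of the ratio.
A: Δ: 2! 2! 2! / 7! → 1/630; sum: t=0:+1/4 = 1/4; 3j²(2 2 2; 2 -1 -1) = Δ·Π!·Σ² = 3/35  (sign -1)
B: Δ: 2! 2! 2! / 7! → 1/630; sum: t=0:+1/4 t=1:−1/2 = -1/4; 3j²(2 2 2; 0 -1 1) = Δ·Π!·Σ² = 1/70  (sign +1)
I_A²/I_B² = (3/35)/(1/70) = 6/1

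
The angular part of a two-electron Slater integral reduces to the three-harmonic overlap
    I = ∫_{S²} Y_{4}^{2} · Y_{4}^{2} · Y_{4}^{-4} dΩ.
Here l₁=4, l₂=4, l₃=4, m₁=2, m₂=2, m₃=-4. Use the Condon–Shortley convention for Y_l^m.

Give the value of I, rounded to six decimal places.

Rules hold: Σm=0, L=12 even, 0≤4≤8.
N = 9·9·9 = 729
Δ = 4!·4!·4!/13! = 1/450450
Racah Σ t=0..4: t=0:+1/13824 t=1:−1/216 t=2:+1/64 t=3:−1/216 t=4:+1/13824 = 5/768
⇒ 3j(4 4 4; 0 0 0)² = 18/1001, sgn +1
Racah Σ t=2..2: t=2:+1/2304 = 1/2304
⇒ 3j(4 4 4; 2 2 -4)² = 5/143, sgn +1
4πI² = N·(3j₀)²·(3jₘ)² = 65610/143143
I = +1·√(0.458353/4π) = 0.19098314

0.190983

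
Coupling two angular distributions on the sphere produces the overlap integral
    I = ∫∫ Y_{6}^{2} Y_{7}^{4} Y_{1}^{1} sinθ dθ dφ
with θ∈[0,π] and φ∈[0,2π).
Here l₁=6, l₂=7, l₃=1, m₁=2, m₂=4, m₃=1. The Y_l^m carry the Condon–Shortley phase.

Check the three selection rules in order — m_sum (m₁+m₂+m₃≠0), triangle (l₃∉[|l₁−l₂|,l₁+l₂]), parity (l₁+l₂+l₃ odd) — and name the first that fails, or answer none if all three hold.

m₁+m₂+m₃ = 2 + 4 + 1 = 7  ✗
triangle: |6−7|=1 ≤ l₃=1 ≤ 6+7=13
parity: l₁+l₂+l₃ = 14 is even

m_sum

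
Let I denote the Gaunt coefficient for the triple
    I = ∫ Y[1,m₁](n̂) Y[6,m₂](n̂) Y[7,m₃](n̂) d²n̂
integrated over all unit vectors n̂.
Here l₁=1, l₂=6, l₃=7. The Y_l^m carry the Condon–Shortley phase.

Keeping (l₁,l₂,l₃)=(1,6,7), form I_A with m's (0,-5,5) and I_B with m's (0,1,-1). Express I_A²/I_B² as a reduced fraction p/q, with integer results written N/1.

1/2

l's match ⇒ only the (l;m) 3-j factors differ between A and B.
A: triangle coeff Δ(1,6,7) = 1/1365; Σ_t [0,0]: t=0:+1/39916800 = 1/39916800; (3j)²=8/455 [(1 6 7; 0 -5 5)], sign=+1
B: triangle coeff Δ(1,6,7) = 1/1365; Σ_t [0,0]: t=0:+1/604800 = 1/604800; (3j)²=16/455 [(1 6 7; 0 1 -1)], sign=+1
I_A²/I_B² = (8/455)/(16/455) = 1/2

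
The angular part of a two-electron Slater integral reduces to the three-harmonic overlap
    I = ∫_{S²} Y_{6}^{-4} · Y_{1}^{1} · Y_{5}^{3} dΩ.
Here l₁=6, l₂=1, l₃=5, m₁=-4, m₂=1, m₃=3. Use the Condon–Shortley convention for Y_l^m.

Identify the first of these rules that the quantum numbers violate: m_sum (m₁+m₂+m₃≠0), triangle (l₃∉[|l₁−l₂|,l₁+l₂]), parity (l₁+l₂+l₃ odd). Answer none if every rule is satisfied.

none

m₁+m₂+m₃ = -4 + 1 + 3 = 0  ✓
triangle: |6−1|=5 ≤ l₃=5 ≤ 6+1=7  ✓
parity: l₁+l₂+l₃ = 12 is even  ✓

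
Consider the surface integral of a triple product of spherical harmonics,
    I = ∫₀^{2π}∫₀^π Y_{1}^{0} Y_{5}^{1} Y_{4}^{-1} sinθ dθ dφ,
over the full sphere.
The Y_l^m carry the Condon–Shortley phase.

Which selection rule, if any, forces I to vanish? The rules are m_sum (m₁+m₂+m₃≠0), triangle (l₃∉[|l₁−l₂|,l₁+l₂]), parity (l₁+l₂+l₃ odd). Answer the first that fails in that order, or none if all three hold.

azimuthal sum: 0 + 1 − 1 = 0  ✓
4 ≤ 4 ≤ 6 (triangle on l)  ✓
L = 1 + 5 + 4 = 10 (even)  ✓

none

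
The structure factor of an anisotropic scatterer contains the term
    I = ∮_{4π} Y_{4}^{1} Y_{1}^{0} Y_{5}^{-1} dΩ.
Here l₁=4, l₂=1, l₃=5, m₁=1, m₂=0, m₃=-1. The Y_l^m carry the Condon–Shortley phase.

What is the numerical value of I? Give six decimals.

-0.240571

Checks pass: Σm=0; 10 even; l₃=5∈[3,5].
(2·4+1)(2·1+1)(2·5+1) = 297
Δ: 0! 8! 2! / 11! → 1/495
sum: t=0:+1/576 = 1/576
3j²(4 1 5; 0 0 0) = Δ·Π!·Σ² = 5/99  (sign -1)
sum: t=0:+1/720 = 1/720
3j²(4 1 5; 1 0 -1) = Δ·Π!·Σ² = 8/165  (sign +1)
combine: 4πI² = 297·5/99·8/165 = 8/11
take √, sign -1: I = -0.24057125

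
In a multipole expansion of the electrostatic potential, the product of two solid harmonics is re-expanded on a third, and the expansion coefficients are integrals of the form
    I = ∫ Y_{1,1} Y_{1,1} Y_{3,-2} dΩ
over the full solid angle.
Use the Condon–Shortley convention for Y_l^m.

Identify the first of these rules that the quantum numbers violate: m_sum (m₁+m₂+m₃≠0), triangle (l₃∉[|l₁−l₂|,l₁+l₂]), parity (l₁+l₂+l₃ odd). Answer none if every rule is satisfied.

Σmᵢ = 0  ✓
l₃∈[|l₁−l₂|,l₁+l₂]=[0,2], have l₃=3  ✗
Σlᵢ = 5 ⇒ odd

triangle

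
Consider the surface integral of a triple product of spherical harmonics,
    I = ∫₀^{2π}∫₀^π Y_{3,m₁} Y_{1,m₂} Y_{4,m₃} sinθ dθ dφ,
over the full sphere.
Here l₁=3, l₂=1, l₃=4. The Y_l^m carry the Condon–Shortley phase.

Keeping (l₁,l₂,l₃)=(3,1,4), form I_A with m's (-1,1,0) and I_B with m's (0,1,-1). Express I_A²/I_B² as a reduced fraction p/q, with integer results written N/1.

3/5

Same 3,1,4: normalisation and zero-m 3j drop out of the ratio.
A: Δ: 0! 6! 2! / 9! → 1/252; sum: t=0:+1/96 = 1/96; 3j²(3 1 4; -1 1 0) = Δ·Π!·Σ² = 1/42  (sign +1)
B: Δ: 0! 6! 2! / 9! → 1/252; sum: t=0:+1/72 = 1/72; 3j²(3 1 4; 0 1 -1) = Δ·Π!·Σ² = 5/126  (sign -1)
I_A²/I_B² = (1/42)/(5/126) = 3/5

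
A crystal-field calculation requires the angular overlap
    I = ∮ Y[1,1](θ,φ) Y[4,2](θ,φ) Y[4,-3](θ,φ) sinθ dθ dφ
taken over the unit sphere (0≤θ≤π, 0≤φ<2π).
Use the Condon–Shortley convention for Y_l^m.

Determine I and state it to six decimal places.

L=9 odd ⇒ parity kills the (l;000) factor ⇒ I = 0

0.000000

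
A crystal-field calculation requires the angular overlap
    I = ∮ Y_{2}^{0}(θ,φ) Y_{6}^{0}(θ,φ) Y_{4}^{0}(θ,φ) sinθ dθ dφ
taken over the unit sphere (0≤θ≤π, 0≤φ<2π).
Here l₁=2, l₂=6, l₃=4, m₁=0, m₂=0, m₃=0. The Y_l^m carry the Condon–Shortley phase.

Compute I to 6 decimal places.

0.238565

m-sum 0 ✓  L=12 even ✓  4≤4≤8 ✓
Π(2lᵢ+1) = 5×13×9 = 585
triangle coeff Δ(2,6,4) = 1/6435
Σ_t [2,2]: t=2:+1/2304 = 1/2304
(3j)²=5/143 [(2 6 4; 0 0 0)], sign=+1
(m-triple is (0,0,0) — same symbol as above.)
⇒ 4πI² = 1125/1573
I = (+1)√(1125/1573/(4π)) = 0.23856513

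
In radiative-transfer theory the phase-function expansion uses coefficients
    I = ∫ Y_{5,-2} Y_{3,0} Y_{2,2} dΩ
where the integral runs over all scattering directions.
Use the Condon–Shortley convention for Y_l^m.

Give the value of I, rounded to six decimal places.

Checks pass: Σm=0; 10 even; l₃=2∈[2,8].
(2·5+1)(2·3+1)(2·2+1) = 385
Δ: 6! 4! 0! / 11! → 1/2310
sum: t=3:−1/144 = -1/144
3j²(5 3 2; 0 0 0) = Δ·Π!·Σ² = 10/231  (sign -1)
sum: t=3:−1/864 = -1/864
3j²(5 3 2; -2 0 2) = Δ·Π!·Σ² = 1/66  (sign -1)
combine: 4πI² = 385·10/231·1/66 = 25/99
take √, sign +1: I = 0.14175797

0.141758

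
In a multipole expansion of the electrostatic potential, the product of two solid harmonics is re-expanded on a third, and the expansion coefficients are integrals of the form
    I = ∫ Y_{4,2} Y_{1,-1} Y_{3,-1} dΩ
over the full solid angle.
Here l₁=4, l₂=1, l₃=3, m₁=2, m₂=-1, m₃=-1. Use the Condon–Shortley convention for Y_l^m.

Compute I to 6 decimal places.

0.238414

Rules hold: Σm=0, L=8 even, 3≤3≤5.
N = 9·3·7 = 189
Δ = 2!·6!·0!/9! = 1/252
Racah Σ t=1..1: t=1:−1/36 = -1/36
⇒ 3j(4 1 3; 0 0 0)² = 4/63, sgn +1
Racah Σ t=0..0: t=0:+1/96 = 1/96
⇒ 3j(4 1 3; 2 -1 -1)² = 5/84, sgn +1
4πI² = N·(3j₀)²·(3jₘ)² = 5/7
I = +1·√(0.714286/4π) = 0.23841361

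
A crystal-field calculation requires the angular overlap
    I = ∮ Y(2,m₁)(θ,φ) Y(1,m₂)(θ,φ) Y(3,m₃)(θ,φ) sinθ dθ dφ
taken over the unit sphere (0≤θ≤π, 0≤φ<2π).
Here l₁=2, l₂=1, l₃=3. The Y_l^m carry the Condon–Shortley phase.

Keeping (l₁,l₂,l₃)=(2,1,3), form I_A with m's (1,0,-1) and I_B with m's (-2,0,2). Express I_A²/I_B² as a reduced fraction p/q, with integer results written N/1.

l's match ⇒ only the (l;m) 3-j factors differ between A and B.
A: triangle coeff Δ(2,1,3) = 1/105; Σ_t [0,0]: t=0:+1/6 = 1/6; (3j)²=8/105 [(2 1 3; 1 0 -1)], sign=+1
B: triangle coeff Δ(2,1,3) = 1/105; Σ_t [0,0]: t=0:+1/24 = 1/24; (3j)²=1/21 [(2 1 3; -2 0 2)], sign=-1
I_A²/I_B² = (8/105)/(1/21) = 8/5

8/5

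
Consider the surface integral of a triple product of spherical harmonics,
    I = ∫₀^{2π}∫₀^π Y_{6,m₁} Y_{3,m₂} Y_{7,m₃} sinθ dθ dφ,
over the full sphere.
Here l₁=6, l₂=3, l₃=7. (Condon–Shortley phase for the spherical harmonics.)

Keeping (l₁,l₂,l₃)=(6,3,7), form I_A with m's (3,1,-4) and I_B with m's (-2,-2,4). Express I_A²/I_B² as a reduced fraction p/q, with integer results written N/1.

81/10

Same 6,3,7: normalisation and zero-m 3j drop out of the ratio.
A: Δ: 2! 10! 4! / 17! → 1/2042040; sum: t=0:+1/1451520 t=1:−1/483840 t=2:+1/2903040 = -1/967680; 3j²(6 3 7; 3 1 -4) = Δ·Π!·Σ² = 81/6188  (sign +1)
B: Δ: 2! 10! 4! / 17! → 1/2042040; sum: t=0:+1/967680 t=1:−1/725760 = -1/2903040; 3j²(6 3 7; -2 -2 4) = Δ·Π!·Σ² = 5/3094  (sign +1)
I_A²/I_B² = (81/6188)/(5/3094) = 81/10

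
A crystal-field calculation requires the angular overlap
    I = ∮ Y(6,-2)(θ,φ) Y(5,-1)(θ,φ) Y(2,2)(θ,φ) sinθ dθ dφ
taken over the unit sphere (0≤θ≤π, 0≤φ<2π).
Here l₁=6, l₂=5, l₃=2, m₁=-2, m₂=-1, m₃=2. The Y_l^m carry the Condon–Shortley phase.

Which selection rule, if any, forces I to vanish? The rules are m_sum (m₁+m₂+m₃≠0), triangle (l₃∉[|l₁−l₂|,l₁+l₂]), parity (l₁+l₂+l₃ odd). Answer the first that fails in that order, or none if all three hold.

m_sum

azimuthal sum: -2 − 1 + 2 = -1  ✗
1 ≤ 2 ≤ 11 (triangle on l)
L = 6 + 5 + 2 = 13 (odd)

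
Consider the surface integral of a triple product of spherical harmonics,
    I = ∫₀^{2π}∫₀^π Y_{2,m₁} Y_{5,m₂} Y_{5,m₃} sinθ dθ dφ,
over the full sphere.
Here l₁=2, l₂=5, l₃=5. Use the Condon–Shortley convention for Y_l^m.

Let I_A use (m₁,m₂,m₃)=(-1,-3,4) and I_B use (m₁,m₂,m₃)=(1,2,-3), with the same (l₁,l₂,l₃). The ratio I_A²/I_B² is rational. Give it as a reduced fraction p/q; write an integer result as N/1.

Same 2,5,5: normalisation and zero-m 3j drop out of the ratio.
A: Δ: 2! 2! 8! / 13! → 1/38610; sum: t=1:−1/10080 t=2:+1/80640 = -1/11520; 3j²(2 5 5; -1 -3 4) = Δ·Π!·Σ² = 49/1430  (sign +1)
B: Δ: 2! 2! 8! / 13! → 1/38610; sum: t=0:+1/10080 t=1:−1/2880 = -1/4032; 3j²(2 5 5; 1 2 -3) = Δ·Π!·Σ² = 10/429  (sign -1)
I_A²/I_B² = (49/1430)/(10/429) = 147/100

147/100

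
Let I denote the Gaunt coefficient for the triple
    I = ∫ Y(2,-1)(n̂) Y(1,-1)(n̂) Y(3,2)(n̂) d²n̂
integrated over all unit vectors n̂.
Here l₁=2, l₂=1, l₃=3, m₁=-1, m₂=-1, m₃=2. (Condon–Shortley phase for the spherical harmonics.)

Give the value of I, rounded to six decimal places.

Rules hold: Σm=0, L=6 even, 1≤3≤3.
N = 5·3·7 = 105
Δ = 0!·4!·2!/7! = 1/105
Racah Σ t=0..0: t=0:+1/4 = 1/4
⇒ 3j(2 1 3; 0 0 0)² = 3/35, sgn -1
Racah Σ t=0..0: t=0:+1/12 = 1/12
⇒ 3j(2 1 3; -1 -1 2)² = 2/21, sgn -1
4πI² = N·(3j₀)²·(3jₘ)² = 6/7
I = +1·√(0.857143/4π) = 0.26116903

0.261169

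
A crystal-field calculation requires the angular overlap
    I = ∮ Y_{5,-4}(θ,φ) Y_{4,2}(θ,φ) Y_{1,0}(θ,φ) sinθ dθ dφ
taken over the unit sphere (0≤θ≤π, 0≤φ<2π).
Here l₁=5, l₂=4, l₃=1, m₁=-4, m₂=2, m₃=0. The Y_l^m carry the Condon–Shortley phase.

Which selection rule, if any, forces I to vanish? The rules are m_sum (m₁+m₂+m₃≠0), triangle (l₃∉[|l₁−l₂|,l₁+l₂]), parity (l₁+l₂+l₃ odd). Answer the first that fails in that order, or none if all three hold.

m₁+m₂+m₃ = -4 + 2 + 0 = -2  ✗
triangle: |5−4|=1 ≤ l₃=1 ≤ 5+4=9
parity: l₁+l₂+l₃ = 10 is even

m_sum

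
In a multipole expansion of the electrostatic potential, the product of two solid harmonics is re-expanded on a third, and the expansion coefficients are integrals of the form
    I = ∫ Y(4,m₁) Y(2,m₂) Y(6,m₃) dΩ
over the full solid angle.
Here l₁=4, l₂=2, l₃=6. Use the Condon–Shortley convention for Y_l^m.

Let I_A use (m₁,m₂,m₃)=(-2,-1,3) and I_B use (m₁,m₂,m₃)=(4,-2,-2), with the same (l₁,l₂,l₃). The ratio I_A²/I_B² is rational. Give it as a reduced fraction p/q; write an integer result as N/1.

l's match ⇒ only the (l;m) 3-j factors differ between A and B.
A: triangle coeff Δ(4,2,6) = 1/6435; Σ_t [0,0]: t=0:+1/8640 = 1/8640; (3j)²=28/715 [(4 2 6; -2 -1 3)], sign=-1
B: triangle coeff Δ(4,2,6) = 1/6435; Σ_t [0,0]: t=0:+1/967680 = 1/967680; (3j)²=1/6435 [(4 2 6; 4 -2 -2)], sign=+1
I_A²/I_B² = (28/715)/(1/6435) = 252/1

252/1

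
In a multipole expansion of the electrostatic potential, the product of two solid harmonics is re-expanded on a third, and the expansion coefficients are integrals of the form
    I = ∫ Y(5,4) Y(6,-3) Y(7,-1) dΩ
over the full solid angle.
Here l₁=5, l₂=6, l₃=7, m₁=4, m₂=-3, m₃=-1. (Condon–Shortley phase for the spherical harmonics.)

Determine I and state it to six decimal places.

m-sum 0 ✓  L=18 even ✓  1≤7≤11 ✓
Π(2lᵢ+1) = 11×13×15 = 2145
triangle coeff Δ(5,6,7) = 1/174594420
Σ_t [0,4]: t=0:+1/4147200 t=1:−1/207360 t=2:+1/82944 t=3:−1/207360 t=4:+1/4147200 = 1/345600
(3j)²=420/46189 [(5 6 7; 0 0 0)], sign=-1
Σ_t [0,1]: t=0:+1/2073600 t=1:−1/6220800 = 1/3110400
(3j)²=3136/230945 [(5 6 7; 4 -3 -1)], sign=+1
⇒ 4πI² = 3951360/14919047
I = (-1)√(3951360/14919047/(4π)) = -0.14517700

-0.145177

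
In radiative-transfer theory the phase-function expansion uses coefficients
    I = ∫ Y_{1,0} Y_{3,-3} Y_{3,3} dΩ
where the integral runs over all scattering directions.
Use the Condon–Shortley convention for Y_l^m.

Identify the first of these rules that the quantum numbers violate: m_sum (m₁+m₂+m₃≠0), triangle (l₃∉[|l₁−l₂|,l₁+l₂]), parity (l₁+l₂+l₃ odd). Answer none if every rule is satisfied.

parity

azimuthal sum: 0 − 3 + 3 = 0  ✓
2 ≤ 3 ≤ 4 (triangle on l)  ✓
L = 1 + 3 + 3 = 7 (odd)  ✗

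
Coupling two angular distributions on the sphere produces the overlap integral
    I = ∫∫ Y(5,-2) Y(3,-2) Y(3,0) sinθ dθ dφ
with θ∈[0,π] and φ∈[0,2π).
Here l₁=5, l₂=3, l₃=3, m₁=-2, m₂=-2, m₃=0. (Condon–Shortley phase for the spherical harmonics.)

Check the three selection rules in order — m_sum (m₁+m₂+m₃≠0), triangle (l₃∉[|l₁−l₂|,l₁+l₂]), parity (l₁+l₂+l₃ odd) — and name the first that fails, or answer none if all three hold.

m₁+m₂+m₃ = -2 − 2 + 0 = -4  ✗
triangle: |5−3|=2 ≤ l₃=3 ≤ 5+3=8
parity: l₁+l₂+l₃ = 11 is odd

m_sum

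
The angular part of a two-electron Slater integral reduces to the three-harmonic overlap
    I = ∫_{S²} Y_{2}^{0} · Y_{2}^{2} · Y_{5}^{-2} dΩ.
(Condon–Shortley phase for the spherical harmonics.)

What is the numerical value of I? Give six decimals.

l₃=5 ∉ [0,4] — triangle fails ⇒ I = 0

0.000000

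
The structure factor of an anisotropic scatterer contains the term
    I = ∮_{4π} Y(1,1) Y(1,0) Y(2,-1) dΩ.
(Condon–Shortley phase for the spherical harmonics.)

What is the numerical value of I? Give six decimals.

Rules hold: Σm=0, L=4 even, 0≤2≤2.
N = 3·3·5 = 45
Δ = 0!·2!·2!/5! = 1/30
Racah Σ t=0..0: t=0:+1/1 = 1/1
⇒ 3j(1 1 2; 0 0 0)² = 2/15, sgn +1
Racah Σ t=0..0: t=0:+1/2 = 1/2
⇒ 3j(1 1 2; 1 0 -1)² = 1/10, sgn -1
4πI² = N·(3j₀)²·(3jₘ)² = 3/5
I = -1·√(0.6/4π) = -0.21850969

-0.218510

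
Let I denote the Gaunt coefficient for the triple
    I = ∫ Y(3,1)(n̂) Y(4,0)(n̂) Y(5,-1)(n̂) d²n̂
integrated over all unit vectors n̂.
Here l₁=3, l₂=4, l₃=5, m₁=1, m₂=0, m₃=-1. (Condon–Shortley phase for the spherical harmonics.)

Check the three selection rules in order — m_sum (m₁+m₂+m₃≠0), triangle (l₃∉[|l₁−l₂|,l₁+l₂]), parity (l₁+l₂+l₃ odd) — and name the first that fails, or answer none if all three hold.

none

azimuthal sum: 1 + 0 − 1 = 0  ✓
1 ≤ 5 ≤ 7 (triangle on l)  ✓
L = 3 + 4 + 5 = 12 (even)  ✓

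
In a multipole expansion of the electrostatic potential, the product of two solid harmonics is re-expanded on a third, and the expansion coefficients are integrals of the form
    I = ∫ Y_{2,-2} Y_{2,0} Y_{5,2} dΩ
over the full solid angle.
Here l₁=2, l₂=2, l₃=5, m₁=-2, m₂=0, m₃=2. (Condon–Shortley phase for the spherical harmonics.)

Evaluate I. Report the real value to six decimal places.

0.000000

triangle: need 0≤l₃≤4, have 5; I=0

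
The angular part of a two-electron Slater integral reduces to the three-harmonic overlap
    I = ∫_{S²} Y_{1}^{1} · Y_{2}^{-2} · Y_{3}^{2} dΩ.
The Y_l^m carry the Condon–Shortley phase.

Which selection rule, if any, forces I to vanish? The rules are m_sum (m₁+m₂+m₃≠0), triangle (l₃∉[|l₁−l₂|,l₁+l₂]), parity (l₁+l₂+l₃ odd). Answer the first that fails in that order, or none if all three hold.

m_sum

m₁+m₂+m₃ = 1 − 2 + 2 = 1  ✗
triangle: |1−2|=1 ≤ l₃=3 ≤ 1+2=3
parity: l₁+l₂+l₃ = 6 is even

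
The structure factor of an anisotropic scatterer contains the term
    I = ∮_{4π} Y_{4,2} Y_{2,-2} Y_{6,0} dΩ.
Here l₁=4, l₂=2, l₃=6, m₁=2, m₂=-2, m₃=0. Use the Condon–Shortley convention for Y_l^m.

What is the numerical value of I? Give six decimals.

0.061597

m-sum 0 ✓  L=12 even ✓  2≤6≤6 ✓
Π(2lᵢ+1) = 9×5×13 = 585
triangle coeff Δ(4,2,6) = 1/6435
Σ_t [0,0]: t=0:+1/2304 = 1/2304
(3j)²=5/143 [(4 2 6; 0 0 0)], sign=+1
Σ_t [0,0]: t=0:+1/34560 = 1/34560
(3j)²=1/429 [(4 2 6; 2 -2 0)], sign=+1
⇒ 4πI² = 75/1573
I = (+1)√(75/1573/(4π)) = 0.06159725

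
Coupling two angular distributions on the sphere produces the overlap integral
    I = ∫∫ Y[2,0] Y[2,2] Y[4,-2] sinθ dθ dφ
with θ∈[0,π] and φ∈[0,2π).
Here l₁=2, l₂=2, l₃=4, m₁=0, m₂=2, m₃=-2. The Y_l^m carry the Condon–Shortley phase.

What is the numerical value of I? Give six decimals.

0.156078

Checks pass: Σm=0; 8 even; l₃=4∈[0,4].
(2·2+1)(2·2+1)(2·4+1) = 225
Δ: 0! 4! 4! / 9! → 1/630
sum: t=0:+1/16 = 1/16
3j²(2 2 4; 0 0 0) = Δ·Π!·Σ² = 2/35  (sign +1)
sum: t=0:+1/96 = 1/96
3j²(2 2 4; 0 2 -2) = Δ·Π!·Σ² = 1/42  (sign +1)
combine: 4πI² = 225·2/35·1/42 = 15/49
take √, sign +1: I = 0.15607835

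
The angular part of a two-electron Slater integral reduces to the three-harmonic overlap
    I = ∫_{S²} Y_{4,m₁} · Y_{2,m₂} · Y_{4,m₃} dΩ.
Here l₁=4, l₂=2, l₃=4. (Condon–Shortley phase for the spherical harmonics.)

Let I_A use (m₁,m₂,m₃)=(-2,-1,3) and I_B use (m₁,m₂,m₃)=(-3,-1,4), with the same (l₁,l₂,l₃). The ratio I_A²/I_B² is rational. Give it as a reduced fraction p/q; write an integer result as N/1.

l's match ⇒ only the (l;m) 3-j factors differ between A and B.
A: triangle coeff Δ(4,2,4) = 1/13860; Σ_t [0,1]: t=0:+1/1440 t=1:−1/240 = -1/288; (3j)²=5/132 [(4 2 4; -2 -1 3)], sign=+1
B: triangle coeff Δ(4,2,4) = 1/13860; Σ_t [1,1]: t=1:−1/1440 = -1/1440; (3j)²=7/165 [(4 2 4; -3 -1 4)], sign=-1
I_A²/I_B² = (5/132)/(7/165) = 25/28

25/28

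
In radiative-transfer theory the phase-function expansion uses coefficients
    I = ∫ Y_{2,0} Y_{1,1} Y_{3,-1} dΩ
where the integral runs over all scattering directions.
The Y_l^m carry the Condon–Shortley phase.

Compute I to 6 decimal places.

-0.202301

Checks pass: Σm=0; 6 even; l₃=3∈[1,3].
(2·2+1)(2·1+1)(2·3+1) = 105
Δ: 0! 4! 2! / 7! → 1/105
sum: t=0:+1/4 = 1/4
3j²(2 1 3; 0 0 0) = Δ·Π!·Σ² = 3/35  (sign -1)
sum: t=0:+1/8 = 1/8
3j²(2 1 3; 0 1 -1) = Δ·Π!·Σ² = 2/35  (sign +1)
combine: 4πI² = 105·3/35·2/35 = 18/35
take √, sign -1: I = -0.20230066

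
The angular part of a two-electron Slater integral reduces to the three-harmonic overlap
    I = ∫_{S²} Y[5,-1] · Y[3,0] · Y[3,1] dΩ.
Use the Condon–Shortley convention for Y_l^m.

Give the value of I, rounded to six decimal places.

0.000000

l₁+l₂+l₃=11 is odd: 3j(l;000)=0 ⇒ I=0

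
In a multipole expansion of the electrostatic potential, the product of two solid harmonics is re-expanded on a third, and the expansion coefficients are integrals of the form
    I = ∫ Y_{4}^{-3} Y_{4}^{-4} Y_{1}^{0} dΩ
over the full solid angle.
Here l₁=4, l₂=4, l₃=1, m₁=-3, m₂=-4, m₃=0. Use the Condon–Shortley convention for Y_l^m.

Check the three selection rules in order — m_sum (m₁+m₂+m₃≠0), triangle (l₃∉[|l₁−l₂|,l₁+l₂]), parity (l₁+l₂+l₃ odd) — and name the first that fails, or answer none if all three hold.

azimuthal sum: -3 − 4 + 0 = -7  ✗
0 ≤ 1 ≤ 8 (triangle on l)
L = 4 + 4 + 1 = 9 (odd)

m_sum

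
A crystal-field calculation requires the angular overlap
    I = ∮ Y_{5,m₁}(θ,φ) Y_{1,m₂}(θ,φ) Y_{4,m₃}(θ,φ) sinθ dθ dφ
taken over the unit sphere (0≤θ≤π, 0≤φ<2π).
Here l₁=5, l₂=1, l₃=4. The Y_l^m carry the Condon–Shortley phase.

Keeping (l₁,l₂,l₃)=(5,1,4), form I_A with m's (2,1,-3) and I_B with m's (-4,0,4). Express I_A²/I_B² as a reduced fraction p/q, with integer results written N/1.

1/3

Shared (l₁,l₂,l₃)=(5,1,4): N and (l;000)² cancel in I_A²/I_B².
A: Δ = 2!·8!·0!/11! = 1/495; Racah Σ t=2..2: t=2:+1/10080 = 1/10080; ⇒ 3j(5 1 4; 2 1 -3)² = 1/165, sgn -1
B: Δ = 2!·8!·0!/11! = 1/495; Racah Σ t=1..1: t=1:−1/40320 = -1/40320; ⇒ 3j(5 1 4; -4 0 4)² = 1/55, sgn -1
I_A²/I_B² = (1/165)/(1/55) = 1/3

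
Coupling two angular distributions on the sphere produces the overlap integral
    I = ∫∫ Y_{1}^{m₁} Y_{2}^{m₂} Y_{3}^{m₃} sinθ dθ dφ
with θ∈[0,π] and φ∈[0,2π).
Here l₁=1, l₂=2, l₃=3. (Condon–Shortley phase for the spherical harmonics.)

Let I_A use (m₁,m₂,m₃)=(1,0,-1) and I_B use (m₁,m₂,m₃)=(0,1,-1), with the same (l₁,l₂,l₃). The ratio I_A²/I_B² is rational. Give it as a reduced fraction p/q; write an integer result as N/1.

3/4

Same 1,2,3: normalisation and zero-m 3j drop out of the ratio.
A: Δ: 0! 2! 4! / 7! → 1/105; sum: t=0:+1/8 = 1/8; 3j²(1 2 3; 1 0 -1) = Δ·Π!·Σ² = 2/35  (sign +1)
B: Δ: 0! 2! 4! / 7! → 1/105; sum: t=0:+1/6 = 1/6; 3j²(1 2 3; 0 1 -1) = Δ·Π!·Σ² = 8/105  (sign +1)
I_A²/I_B² = (2/35)/(8/105) = 3/4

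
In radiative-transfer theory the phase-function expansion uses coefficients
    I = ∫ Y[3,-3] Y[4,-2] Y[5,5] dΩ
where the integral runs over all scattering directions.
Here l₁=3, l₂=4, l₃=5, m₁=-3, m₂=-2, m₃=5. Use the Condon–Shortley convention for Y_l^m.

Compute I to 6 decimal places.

0.138791

Rules hold: Σm=0, L=12 even, 1≤5≤7.
N = 7·9·11 = 693
Δ = 2!·4!·6!/13! = 1/180180
Racah Σ t=0..2: t=0:+1/576 t=1:−1/144 t=2:+1/576 = -1/288
⇒ 3j(3 4 5; 0 0 0)² = 20/1001, sgn +1
Racah Σ t=2..2: t=2:+1/34560 = 1/34560
⇒ 3j(3 4 5; -3 -2 5)² = 5/286, sgn +1
4πI² = N·(3j₀)²·(3jₘ)² = 450/1859
I = +1·√(0.242066/4π) = 0.13879110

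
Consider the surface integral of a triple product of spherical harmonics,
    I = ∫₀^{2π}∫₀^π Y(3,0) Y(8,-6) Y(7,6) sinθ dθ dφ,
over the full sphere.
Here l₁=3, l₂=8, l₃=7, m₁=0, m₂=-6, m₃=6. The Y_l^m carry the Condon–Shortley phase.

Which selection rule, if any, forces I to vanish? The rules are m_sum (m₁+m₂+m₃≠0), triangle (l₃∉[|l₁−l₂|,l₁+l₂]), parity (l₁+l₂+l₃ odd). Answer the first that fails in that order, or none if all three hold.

azimuthal sum: 0 − 6 + 6 = 0  ✓
5 ≤ 7 ≤ 11 (triangle on l)  ✓
L = 3 + 8 + 7 = 18 (even)  ✓

none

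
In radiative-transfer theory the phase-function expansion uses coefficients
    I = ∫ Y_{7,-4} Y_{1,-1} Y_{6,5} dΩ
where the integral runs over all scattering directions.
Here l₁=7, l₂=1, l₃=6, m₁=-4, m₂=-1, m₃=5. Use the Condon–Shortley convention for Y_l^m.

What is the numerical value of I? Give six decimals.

0.060604

Checks pass: Σm=0; 14 even; l₃=6∈[6,8].
(2·7+1)(2·1+1)(2·6+1) = 585
Δ: 2! 12! 0! / 15! → 1/1365
sum: t=1:−1/518400 = -1/518400
3j²(7 1 6; 0 0 0) = Δ·Π!·Σ² = 7/195  (sign -1)
sum: t=0:+1/79833600 = 1/79833600
3j²(7 1 6; -4 -1 5) = Δ·Π!·Σ² = 1/455  (sign -1)
combine: 4πI² = 585·7/195·1/455 = 3/65
take √, sign +1: I = 0.06060368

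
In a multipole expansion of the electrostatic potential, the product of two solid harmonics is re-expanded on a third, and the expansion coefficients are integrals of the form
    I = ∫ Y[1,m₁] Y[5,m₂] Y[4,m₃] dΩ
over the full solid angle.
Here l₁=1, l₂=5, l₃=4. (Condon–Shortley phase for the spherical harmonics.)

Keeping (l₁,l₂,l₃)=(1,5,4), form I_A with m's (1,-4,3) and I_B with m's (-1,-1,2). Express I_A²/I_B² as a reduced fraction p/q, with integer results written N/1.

l's match ⇒ only the (l;m) 3-j factors differ between A and B.
A: triangle coeff Δ(1,5,4) = 1/495; Σ_t [0,0]: t=0:+1/10080 = 1/10080; (3j)²=4/55 [(1 5 4; 1 -4 3)], sign=-1
B: triangle coeff Δ(1,5,4) = 1/495; Σ_t [2,2]: t=2:+1/2880 = 1/2880; (3j)²=2/165 [(1 5 4; -1 -1 2)], sign=+1
I_A²/I_B² = (4/55)/(2/165) = 6/1

6/1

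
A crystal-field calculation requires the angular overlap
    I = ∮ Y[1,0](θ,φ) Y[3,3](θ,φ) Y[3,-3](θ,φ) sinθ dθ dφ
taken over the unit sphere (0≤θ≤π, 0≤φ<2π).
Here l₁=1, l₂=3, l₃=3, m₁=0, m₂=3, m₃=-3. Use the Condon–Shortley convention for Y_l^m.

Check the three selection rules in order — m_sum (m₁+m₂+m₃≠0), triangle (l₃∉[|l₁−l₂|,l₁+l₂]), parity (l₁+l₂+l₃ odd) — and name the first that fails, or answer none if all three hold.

parity

m₁+m₂+m₃ = 0 + 3 − 3 = 0  ✓
triangle: |1−3|=2 ≤ l₃=3 ≤ 1+3=4  ✓
parity: l₁+l₂+l₃ = 7 is odd  ✗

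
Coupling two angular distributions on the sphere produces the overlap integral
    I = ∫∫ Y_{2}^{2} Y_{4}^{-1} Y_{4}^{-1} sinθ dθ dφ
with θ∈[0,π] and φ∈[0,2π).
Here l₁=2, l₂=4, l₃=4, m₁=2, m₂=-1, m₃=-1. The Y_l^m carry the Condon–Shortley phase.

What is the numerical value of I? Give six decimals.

m-sum 0 ✓  L=10 even ✓  2≤4≤6 ✓
Π(2lᵢ+1) = 5×9×9 = 405
triangle coeff Δ(2,4,4) = 1/13860
Σ_t [0,2]: t=0:+1/192 t=1:−1/36 t=2:+1/192 = -5/288
(3j)²=20/693 [(2 4 4; 0 0 0)], sign=-1
Σ_t [0,0]: t=0:+1/144 = 1/144
(3j)²=10/231 [(2 4 4; 2 -1 -1)], sign=-1
⇒ 4πI² = 3000/5929
I = (+1)√(3000/5929/(4π)) = 0.20066192

0.200662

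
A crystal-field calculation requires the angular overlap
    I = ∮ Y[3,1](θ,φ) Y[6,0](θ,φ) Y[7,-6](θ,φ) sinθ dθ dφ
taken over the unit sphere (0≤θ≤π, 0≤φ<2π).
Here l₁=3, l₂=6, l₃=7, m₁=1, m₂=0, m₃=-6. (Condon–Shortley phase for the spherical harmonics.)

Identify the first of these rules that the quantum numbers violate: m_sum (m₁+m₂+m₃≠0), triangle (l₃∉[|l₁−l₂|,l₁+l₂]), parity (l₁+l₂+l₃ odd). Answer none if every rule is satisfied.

azimuthal sum: 1 + 0 − 6 = -5  ✗
3 ≤ 7 ≤ 9 (triangle on l)
L = 3 + 6 + 7 = 16 (even)

m_sum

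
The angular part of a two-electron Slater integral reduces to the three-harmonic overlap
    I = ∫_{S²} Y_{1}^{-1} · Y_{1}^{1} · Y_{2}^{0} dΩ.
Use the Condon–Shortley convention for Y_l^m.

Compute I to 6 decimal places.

0.126157

m-sum 0 ✓  L=4 even ✓  0≤2≤2 ✓
Π(2lᵢ+1) = 3×3×5 = 45
triangle coeff Δ(1,1,2) = 1/30
Σ_t [0,0]: t=0:+1/1 = 1/1
(3j)²=2/15 [(1 1 2; 0 0 0)], sign=+1
Σ_t [0,0]: t=0:+1/4 = 1/4
(3j)²=1/30 [(1 1 2; -1 1 0)], sign=+1
⇒ 4πI² = 1/5
I = (+1)√(1/5/(4π)) = 0.12615663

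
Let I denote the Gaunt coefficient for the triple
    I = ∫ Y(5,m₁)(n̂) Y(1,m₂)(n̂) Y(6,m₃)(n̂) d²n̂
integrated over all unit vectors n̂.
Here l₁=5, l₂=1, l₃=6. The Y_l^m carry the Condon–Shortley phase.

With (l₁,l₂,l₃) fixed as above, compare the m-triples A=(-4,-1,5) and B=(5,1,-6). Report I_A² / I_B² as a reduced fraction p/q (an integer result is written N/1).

Same 5,1,6: normalisation and zero-m 3j drop out of the ratio.
A: Δ: 0! 10! 2! / 13! → 1/858; sum: t=0:+1/725760 = 1/725760; 3j²(5 1 6; -4 -1 5) = Δ·Π!·Σ² = 5/78  (sign -1)
B: Δ: 0! 10! 2! / 13! → 1/858; sum: t=0:+1/7257600 = 1/7257600; 3j²(5 1 6; 5 1 -6) = Δ·Π!·Σ² = 1/13  (sign +1)
I_A²/I_B² = (5/78)/(1/13) = 5/6

5/6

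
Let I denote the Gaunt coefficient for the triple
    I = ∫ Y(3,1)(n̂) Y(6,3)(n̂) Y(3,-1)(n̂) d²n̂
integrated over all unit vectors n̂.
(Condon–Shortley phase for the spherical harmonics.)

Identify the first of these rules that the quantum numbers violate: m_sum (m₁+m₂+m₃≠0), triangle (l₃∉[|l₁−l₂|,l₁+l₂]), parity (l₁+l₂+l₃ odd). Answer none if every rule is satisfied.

m_sum

azimuthal sum: 1 + 3 − 1 = 3  ✗
3 ≤ 3 ≤ 9 (triangle on l)
L = 3 + 6 + 3 = 12 (even)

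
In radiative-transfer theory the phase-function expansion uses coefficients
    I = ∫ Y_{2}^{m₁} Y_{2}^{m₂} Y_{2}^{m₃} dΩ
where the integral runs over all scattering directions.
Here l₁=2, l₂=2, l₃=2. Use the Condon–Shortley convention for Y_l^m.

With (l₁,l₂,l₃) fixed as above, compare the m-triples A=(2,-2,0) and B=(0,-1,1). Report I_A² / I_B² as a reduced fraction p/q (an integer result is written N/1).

Shared (l₁,l₂,l₃)=(2,2,2): N and (l;000)² cancel in I_A²/I_B².
A: Δ = 2!·2!·2!/7! = 1/630; Racah Σ t=0..0: t=0:+1/8 = 1/8; ⇒ 3j(2 2 2; 2 -2 0)² = 2/35, sgn +1
B: Δ = 2!·2!·2!/7! = 1/630; Racah Σ t=0..1: t=0:+1/4 t=1:−1/2 = -1/4; ⇒ 3j(2 2 2; 0 -1 1)² = 1/70, sgn +1
I_A²/I_B² = (2/35)/(1/70) = 4/1

4/1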